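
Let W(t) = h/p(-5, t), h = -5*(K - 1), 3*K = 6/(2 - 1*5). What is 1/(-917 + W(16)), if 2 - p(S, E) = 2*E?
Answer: -18/16511 ≈ -0.0010902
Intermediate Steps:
K = -⅔ (K = (6/(2 - 1*5))/3 = (6/(2 - 5))/3 = (6/(-3))/3 = (6*(-⅓))/3 = (⅓)*(-2) = -⅔ ≈ -0.66667)
p(S, E) = 2 - 2*E
h = 25/3 (h = -5*(-⅔ - 1) = -5*(-5/3) = 25/3 ≈ 8.3333)
W(t) = 25/(3*(2 - 2*t))
1/(-917 + W(16)) = 1/(-917 - 25/(-6 + 6*16)) = 1/(-917 - 25/(-6 + 96)) = 1/(-917 - 25/90) = 1/(-917 - 25*1/90) = 1/(-917 - 5/18) = 1/(-16511/18) = -18/16511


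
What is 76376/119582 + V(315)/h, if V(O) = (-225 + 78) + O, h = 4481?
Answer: 181165316/267923471 ≈ 0.67618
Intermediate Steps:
V(O) = -147 + O
76376/119582 + V(315)/h = 76376/119582 + (-147 + 315)/4481 = 76376*(1/119582) + 168*(1/4481) = 38188/59791 + 168/4481 = 181165316/267923471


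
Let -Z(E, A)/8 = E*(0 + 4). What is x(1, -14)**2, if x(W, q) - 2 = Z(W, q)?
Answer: 900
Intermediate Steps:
Z(E, A) = -32*E (Z(E, A) = -8*E*(0 + 4) = -8*E*4 = -32*E)
x(W, q) = 2 - 32*W
x(1, -14)**2 = (2 - 32*1)**2 = (2 - 32)**2 = (-30)**2 = 900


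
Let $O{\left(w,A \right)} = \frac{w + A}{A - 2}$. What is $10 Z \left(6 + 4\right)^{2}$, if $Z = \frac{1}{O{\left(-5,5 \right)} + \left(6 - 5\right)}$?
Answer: $1000$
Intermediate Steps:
$O{\left(w,A \right)} = \frac{A + w}{-2 + A}$
$Z = 1$ ($Z = \frac{1}{\frac{5 - 5}{-2 + 5} + \left(6 - 5\right)} = \frac{1}{\frac{1}{3} \cdot 0 + 1} = \frac{1}{0 + 1} = 1^{-1} = 1$)
$10 Z \left(6 + 4\right)^{2} = 10 \cdot 1 \left(6 + 4\right)^{2} = 10 \cdot 10^{2} = 10 \cdot 100 = 1000$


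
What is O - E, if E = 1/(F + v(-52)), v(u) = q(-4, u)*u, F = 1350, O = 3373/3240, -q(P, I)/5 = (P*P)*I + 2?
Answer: 72334309/69481800 ≈ 1.0411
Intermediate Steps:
q(P, I) = -10 - 5*I*P² (q(P, I) = -5*((P*P)*I + 2) = -5*(P²*I + 2) = -5*(I*P² + 2) = -5*(2 + I*P²) = -10 - 5*I*P²)
O = 3373/3240 (O = 3373*(1/3240) = 3373/3240 ≈ 1.0410)
v(u) = u*(-10 - 80*u) (v(u) = (-10 - 5*u*(-4)²)*u = (-10 - 5*u*16)*u = (-10 - 80*u)*u = u*(-10 - 80*u))
E = -1/214450 (E = 1/(1350 - 10*(-52)*(1 + 8*(-52))) = 1/(1350 - 10*(-52)*(1 - 416)) = 1/(1350 - 10*(-52)*(-415)) = 1/(1350 - 215800) = 1/(-214450) = -1/214450 ≈ -4.6631e-6)
O - E = 3373/3240 - 1*(-1/214450) = 3373/3240 + 1/214450 = 72334309/69481800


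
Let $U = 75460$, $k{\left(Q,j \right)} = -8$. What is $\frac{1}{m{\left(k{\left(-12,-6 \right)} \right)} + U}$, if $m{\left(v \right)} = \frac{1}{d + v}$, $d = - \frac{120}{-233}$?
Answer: $\frac{1744}{131602007} \approx 1.3252 \cdot 10^{-5}$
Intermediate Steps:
$d = \frac{120}{233}$ ($d = \left(-120\right) \left(- \frac{1}{233}\right) = \frac{120}{233} \approx 0.51502$)
$m{\left(v \right)} = \frac{1}{\frac{120}{233} + v}$
$\frac{1}{m{\left(k{\left(-12,-6 \right)} \right)} + U} = \frac{1}{\frac{233}{120 + 233 \left(-8\right)} + 75460} = \frac{1}{\frac{233}{120 - 1864} + 75460} = \frac{1}{\frac{233}{-1744} + 75460} = \frac{1}{233 \left(- \frac{1}{1744}\right) + 75460} = \frac{1}{- \frac{233}{1744} + 75460} = \frac{1}{\frac{131602007}{1744}} = \frac{1744}{131602007}$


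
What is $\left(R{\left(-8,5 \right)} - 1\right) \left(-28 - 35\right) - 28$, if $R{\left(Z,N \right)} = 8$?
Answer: $-469$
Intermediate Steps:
$\left(R{\left(-8,5 \right)} - 1\right) \left(-28 - 35\right) - 28 = \left(8 - 1\right) \left(-28 - 35\right) - 28 = 7 \left(-63\right) - 28 = -441 - 28 = -469$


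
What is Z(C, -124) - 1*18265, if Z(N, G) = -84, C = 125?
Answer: -18349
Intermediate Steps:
Z(C, -124) - 1*18265 = -84 - 1*18265 = -84 - 18265 = -18349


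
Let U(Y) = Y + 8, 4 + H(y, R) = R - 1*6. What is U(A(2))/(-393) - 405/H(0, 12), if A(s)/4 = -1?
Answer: -159173/786 ≈ -202.51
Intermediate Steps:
H(y, R) = -10 + R (H(y, R) = -4 + (R - 1*6) = -4 + (R - 6) = -4 + (-6 + R) = -10 + R)
A(s) = -4 (A(s) = 4*(-1) = -4)
U(Y) = 8 + Y
U(A(2))/(-393) - 405/H(0, 12) = (8 - 4)/(-393) - 405/(-10 + 12) = 4*(-1/393) - 405/2 = -4/393 - 405*1/2 = -4/393 - 405/2 = -159173/786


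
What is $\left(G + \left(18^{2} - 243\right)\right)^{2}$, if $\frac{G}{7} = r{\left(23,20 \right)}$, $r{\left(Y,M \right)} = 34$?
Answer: $101761$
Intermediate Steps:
$G = 238$ ($G = 7 \cdot 34 = 238$)
$\left(G + \left(18^{2} - 243\right)\right)^{2} = \left(238 + \left(18^{2} - 243\right)\right)^{2} = \left(238 + \left(324 - 243\right)\right)^{2} = \left(238 + 81\right)^{2} = 319^{2} = 101761$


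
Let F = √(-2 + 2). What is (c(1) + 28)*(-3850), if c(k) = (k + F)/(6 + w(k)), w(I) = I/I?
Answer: -108350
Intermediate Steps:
F = 0 (F = √0 = 0)
w(I) = 1
c(k) = k/7 (c(k) = (k + 0)/(6 + 1) = k/7)
(c(1) + 28)*(-3850) = ((⅐)*1 + 28)*(-3850) = (⅐ + 28)*(-3850) = (197/7)*(-3850) = -108350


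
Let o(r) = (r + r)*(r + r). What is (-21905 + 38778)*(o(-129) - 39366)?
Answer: 458911854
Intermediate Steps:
o(r) = 4*r² (o(r) = (2*r)*(2*r) = 4*r²)
(-21905 + 38778)*(o(-129) - 39366) = (-21905 + 38778)*(4*(-129)² - 39366) = 16873*(4*16641 - 39366) = 16873*(66564 - 39366) = 16873*27198 = 458911854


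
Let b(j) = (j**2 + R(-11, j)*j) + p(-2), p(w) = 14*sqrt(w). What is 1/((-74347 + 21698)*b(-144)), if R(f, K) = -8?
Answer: I/(105298*(-10944*I + 7*sqrt(2))) ≈ -8.6777e-10 + 7.8495e-13*I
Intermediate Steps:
b(j) = j**2 - 8*j + 14*I*sqrt(2) (b(j) = (j**2 - 8*j) + 14*sqrt(-2) = (j**2 - 8*j) + 14*(I*sqrt(2)) = (j**2 - 8*j) + 14*I*sqrt(2) = j**2 - 8*j + 14*I*sqrt(2))
1/((-74347 + 21698)*b(-144)) = 1/((-74347 + 21698)*((-144)**2 - 8*(-144) + 14*I*sqrt(2))) = 1/((-52649)*(20736 + 1152 + 14*I*sqrt(2))) = -1/(52649*(21888 + 14*I*sqrt(2)))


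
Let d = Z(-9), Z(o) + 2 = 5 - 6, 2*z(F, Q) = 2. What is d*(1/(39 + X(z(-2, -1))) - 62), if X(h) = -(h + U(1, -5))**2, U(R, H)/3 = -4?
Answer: 15255/82 ≈ 186.04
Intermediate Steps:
z(F, Q) = 1 (z(F, Q) = (1/2)*2 = 1)
U(R, H) = -12 (U(R, H) = 3*(-4) = -12)
Z(o) = -3 (Z(o) = -2 + (5 - 6) = -2 - 1 = -3)
d = -3
X(h) = -(-12 + h)**2 (X(h) = -(h - 12)**2 = -(-12 + h)**2)
d*(1/(39 + X(z(-2, -1))) - 62) = -3*(1/(39 - (-12 + 1)**2) - 62) = -3*(1/(39 - 1*(-11)**2) - 62) = -3*(1/(39 - 1*121) - 62) = -3*(1/(39 - 121) - 62) = -3*(1/(-82) - 62) = -3*(-1/82 - 62) = -3*(-5085/82) = 15255/82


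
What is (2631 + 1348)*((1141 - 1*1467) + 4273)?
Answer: 15705113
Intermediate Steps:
(2631 + 1348)*((1141 - 1*1467) + 4273) = 3979*((1141 - 1467) + 4273) = 3979*(-326 + 4273) = 3979*3947 = 15705113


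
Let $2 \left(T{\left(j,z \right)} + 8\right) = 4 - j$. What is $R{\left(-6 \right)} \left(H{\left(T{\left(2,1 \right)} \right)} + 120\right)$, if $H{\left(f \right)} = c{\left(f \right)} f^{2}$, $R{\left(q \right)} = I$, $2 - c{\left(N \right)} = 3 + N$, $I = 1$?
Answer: $414$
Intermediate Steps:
$c{\left(N \right)} = -1 - N$ ($c{\left(N \right)} = 2 - \left(3 + N\right) = -1 - N$)
$R{\left(q \right)} = 1$
$T{\left(j,z \right)} = -6 - \frac{j}{2}$ ($T{\left(j,z \right)} = -8 + \frac{4 - j}{2} = -8 - \left(-2 + \frac{j}{2}\right) = -6 - \frac{j}{2}$)
$H{\left(f \right)} = f^{2} \left(-1 - f\right)$ ($H{\left(f \right)} = \left(-1 - f\right) f^{2} = f^{2} \left(-1 - f\right)$)
$R{\left(-6 \right)} \left(H{\left(T{\left(2,1 \right)} \right)} + 120\right) = 1 \left(\left(-6 - 1\right)^{2} \left(-1 - \left(-6 - 1\right)\right) + 120\right) = 1 \left(\left(-7\right)^{2} \left(-1 - -7\right) + 120\right) = 1 \left(49 \left(-1 + 7\right) + 120\right) = 1 \left(49 \cdot 6 + 120\right) = 1 \left(294 + 120\right) = 1 \cdot 414 = 414$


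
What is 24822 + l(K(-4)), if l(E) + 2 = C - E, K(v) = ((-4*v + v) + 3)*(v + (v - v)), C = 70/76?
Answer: 945475/38 ≈ 24881.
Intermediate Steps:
C = 35/38 (C = 70*(1/76) = 35/38 ≈ 0.92105)
K(v) = v*(3 - 3*v) (K(v) = (-3*v + 3)*(v + 0) = (3 - 3*v)*v = v*(3 - 3*v))
l(E) = -41/38 - E (l(E) = -2 + (35/38 - E) = -41/38 - E)
24822 + l(K(-4)) = 24822 + (-41/38 - 3*(-4)*(1 - 1*(-4))) = 24822 + (-41/38 - 3*(-4)*(1 + 4)) = 24822 + (-41/38 - 3*(-4)*5) = 24822 + (-41/38 - 1*(-60)) = 24822 + (-41/38 + 60) = 24822 + 2239/38 = 945475/38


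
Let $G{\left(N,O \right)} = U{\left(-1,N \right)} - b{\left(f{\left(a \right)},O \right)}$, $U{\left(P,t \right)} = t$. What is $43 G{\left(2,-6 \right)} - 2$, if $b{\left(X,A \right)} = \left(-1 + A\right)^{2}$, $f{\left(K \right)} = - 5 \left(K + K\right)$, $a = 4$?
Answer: $-2023$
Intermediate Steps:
$f{\left(K \right)} = - 10 K$ ($f{\left(K \right)} = - 5 \cdot 2 K = - 10 K$)
$G{\left(N,O \right)} = N - \left(-1 + O\right)^{2}$
$43 G{\left(2,-6 \right)} - 2 = 43 \left(2 - \left(-1 - 6\right)^{2}\right) - 2 = 43 \left(2 - \left(-7\right)^{2}\right) - 2 = 43 \left(2 - 49\right) - 2 = 43 \left(-47\right) - 2 = -2021 - 2 = -2023$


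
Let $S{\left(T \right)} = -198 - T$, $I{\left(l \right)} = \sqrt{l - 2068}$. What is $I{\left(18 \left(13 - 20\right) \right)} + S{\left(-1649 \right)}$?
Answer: $1451 + i \sqrt{2194} \approx 1451.0 + 46.84 i$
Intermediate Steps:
$I{\left(l \right)} = \sqrt{-2068 + l}$
$I{\left(18 \left(13 - 20\right) \right)} + S{\left(-1649 \right)} = \sqrt{-2068 + 18 \left(13 - 20\right)} - -1451 = \sqrt{-2068 + 18 \left(-7\right)} + \left(-198 + 1649\right) = \sqrt{-2068 - 126} + 1451 = \sqrt{-2194} + 1451 = i \sqrt{2194} + 1451 = 1451 + i \sqrt{2194}$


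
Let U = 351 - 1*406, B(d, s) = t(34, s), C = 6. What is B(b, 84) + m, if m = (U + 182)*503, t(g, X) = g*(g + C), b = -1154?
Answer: 65241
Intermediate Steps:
t(g, X) = g*(6 + g) (t(g, X) = g*(g + 6) = g*(6 + g))
B(d, s) = 1360 (B(d, s) = 34*(6 + 34) = 34*40 = 1360)
U = -55 (U = 351 - 406 = -55)
m = 63881 (m = (-55 + 182)*503 = 127*503 = 63881)
B(b, 84) + m = 1360 + 63881 = 65241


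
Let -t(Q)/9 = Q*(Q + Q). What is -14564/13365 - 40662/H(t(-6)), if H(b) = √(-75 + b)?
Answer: -1324/1215 + 13554*I*√723/241 ≈ -1.0897 + 1512.2*I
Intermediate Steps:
t(Q) = -18*Q² (t(Q) = -9*Q*(Q + Q) = -9*Q*2*Q = -18*Q²)
-14564/13365 - 40662/H(t(-6)) = -14564/13365 - 40662/√(-75 - 18*(-6)²) = -14564*1/13365 - 40662/√(-75 - 18*36) = -1324/1215 - 40662/√(-75 - 648) = -1324/1215 - 40662*(-I*√723/723) = -1324/1215 - (-13554)*I*√723/241 = -1324/1215 + 13554*I*√723/241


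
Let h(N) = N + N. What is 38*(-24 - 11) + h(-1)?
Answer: -1332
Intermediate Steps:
h(N) = 2*N
38*(-24 - 11) + h(-1) = 38*(-24 - 11) + 2*(-1) = 38*(-35) - 2 = -1330 - 2 = -1332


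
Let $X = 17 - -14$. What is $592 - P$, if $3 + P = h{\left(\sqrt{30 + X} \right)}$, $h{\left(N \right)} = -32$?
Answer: $627$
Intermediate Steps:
$X = 31$ ($X = 17 + 14 = 31$)
$P = -35$ ($P = -3 - 32 = -35$)
$592 - P = 592 - -35 = 592 + 35 = 627$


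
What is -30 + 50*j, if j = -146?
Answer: -7330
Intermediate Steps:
-30 + 50*j = -30 + 50*(-146) = -30 - 7300 = -7330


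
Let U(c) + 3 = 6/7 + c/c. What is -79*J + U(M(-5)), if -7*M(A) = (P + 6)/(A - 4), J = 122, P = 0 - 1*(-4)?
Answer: -67474/7 ≈ -9639.1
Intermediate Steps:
P = 4 (P = 0 + 4 = 4)
M(A) = -10/(7*(-4 + A)) (M(A) = -(4 + 6)/(7*(A - 4)) = -10/(7*(-4 + A)))
U(c) = -8/7 (U(c) = -3 + (6/7 + c/c) = -3 + (6*(1/7) + 1) = -3 + (6/7 + 1) = -3 + 13/7 = -8/7)
-79*J + U(M(-5)) = -79*122 - 8/7 = -9638 - 8/7 = -67474/7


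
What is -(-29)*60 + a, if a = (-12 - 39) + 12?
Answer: 1701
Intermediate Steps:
a = -39 (a = -51 + 12 = -39)
-(-29)*60 + a = -(-29)*60 - 39 = -29*(-60) - 39 = 1740 - 39 = 1701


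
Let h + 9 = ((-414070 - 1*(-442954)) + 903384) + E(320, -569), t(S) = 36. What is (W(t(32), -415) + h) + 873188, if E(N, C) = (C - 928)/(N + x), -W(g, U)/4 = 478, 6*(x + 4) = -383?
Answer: 2728739473/1513 ≈ 1.8035e+6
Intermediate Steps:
x = -407/6 (x = -4 + (⅙)*(-383) = -4 - 383/6 = -407/6 ≈ -67.833)
W(g, U) = -1912 (W(g, U) = -4*478 = -1912)
E(N, C) = (-928 + C)/(-407/6 + N) (E(N, C) = (C - 928)/(N - 407/6) = (-928 + C)/(-407/6 + N))
h = 1410498885/1513 (h = -9 + (((-414070 - 1*(-442954)) + 903384) + 6*(-928 - 569)/(-407 + 6*320)) = -9 + (((-414070 + 442954) + 903384) + 6*(-1497)/(-407 + 1920)) = -9 + ((28884 + 903384) + 6*(-1497)/1513) = -9 + (932268 + 6*(1/1513)*(-1497)) = -9 + (932268 - 8982/1513) = -9 + 1410512502/1513 = 1410498885/1513 ≈ 9.3225e+5)
(W(t(32), -415) + h) + 873188 = (-1912 + 1410498885/1513) + 873188 = 1407606029/1513 + 873188 = 2728739473/1513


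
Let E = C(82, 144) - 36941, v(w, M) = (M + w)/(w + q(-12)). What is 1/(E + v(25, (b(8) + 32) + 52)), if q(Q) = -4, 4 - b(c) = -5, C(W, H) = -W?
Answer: -21/777365 ≈ -2.7014e-5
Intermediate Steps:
b(c) = 9 (b(c) = 4 - 1*(-5) = 4 + 5 = 9)
v(w, M) = (M + w)/(-4 + w) (v(w, M) = (M + w)/(w - 4) = (M + w)/(-4 + w))
E = -37023 (E = -1*82 - 36941 = -82 - 36941 = -37023)
1/(E + v(25, (b(8) + 32) + 52)) = 1/(-37023 + (((9 + 32) + 52) + 25)/(-4 + 25)) = 1/(-37023 + ((41 + 52) + 25)/21) = 1/(-37023 + (93 + 25)/21) = 1/(-37023 + (1/21)*118) = 1/(-37023 + 118/21) = 1/(-777365/21) = -21/777365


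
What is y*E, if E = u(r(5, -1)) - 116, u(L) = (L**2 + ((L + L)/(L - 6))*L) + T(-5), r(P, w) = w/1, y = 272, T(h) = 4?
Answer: -211888/7 ≈ -30270.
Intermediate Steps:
r(P, w) = w (r(P, w) = w*1 = w)
u(L) = 4 + L**2 + 2*L**2/(-6 + L) (u(L) = (L**2 + ((L + L)/(L - 6))*L) + 4 = (L**2 + ((2*L)/(-6 + L))*L) + 4 = (L**2 + (2*L/(-6 + L))*L) + 4 = (L**2 + 2*L**2/(-6 + L)) + 4 = 4 + L**2 + 2*L**2/(-6 + L))
E = -779/7 (E = (-24 + (-1)**3 - 4*(-1)**2 + 4*(-1))/(-6 - 1) - 116 = (-24 - 1 - 4*1 - 4)/(-7) - 116 = -(-24 - 1 - 4 - 4)/7 - 116 = -1/7*(-33) - 116 = 33/7 - 116 = -779/7 ≈ -111.29)
y*E = 272*(-779/7) = -211888/7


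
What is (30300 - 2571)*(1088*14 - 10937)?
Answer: 119096055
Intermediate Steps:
(30300 - 2571)*(1088*14 - 10937) = 27729*(15232 - 10937) = 27729*4295 = 119096055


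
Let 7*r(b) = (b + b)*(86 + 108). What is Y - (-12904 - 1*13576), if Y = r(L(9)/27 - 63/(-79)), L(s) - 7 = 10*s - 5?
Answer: 398852852/14931 ≈ 26713.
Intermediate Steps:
L(s) = 2 + 10*s (L(s) = 7 + (10*s - 5) = 7 + (-5 + 10*s) = 2 + 10*s)
r(b) = 388*b/7 (r(b) = ((b + b)*(86 + 108))/7 = ((2*b)*194)/7 = (388*b)/7 = 388*b/7)
Y = 3479972/14931 (Y = 388*((2 + 10*9)/27 - 63/(-79))/7 = 388*((2 + 90)*(1/27) - 63*(-1/79))/7 = 388*(92*(1/27) + 63/79)/7 = 388*(92/27 + 63/79)/7 = (388/7)*(8969/2133) = 3479972/14931 ≈ 233.07)
Y - (-12904 - 1*13576) = 3479972/14931 - (-12904 - 1*13576) = 3479972/14931 - (-12904 - 13576) = 3479972/14931 - 1*(-26480) = 3479972/14931 + 26480 = 398852852/14931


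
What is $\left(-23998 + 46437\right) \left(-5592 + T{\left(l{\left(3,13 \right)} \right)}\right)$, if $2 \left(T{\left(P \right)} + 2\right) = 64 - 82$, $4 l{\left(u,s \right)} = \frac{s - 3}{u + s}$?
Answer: $-125725717$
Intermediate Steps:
$l{\left(u,s \right)} = \frac{-3 + s}{4 \left(s + u\right)}$ ($l{\left(u,s \right)} = \frac{\left(s - 3\right) \frac{1}{u + s}}{4} = \frac{\left(-3 + s\right) \frac{1}{s + u}}{4} = \frac{\frac{1}{s + u} \left(-3 + s\right)}{4} = \frac{-3 + s}{4 \left(s + u\right)}$)
$T{\left(P \right)} = -11$ ($T{\left(P \right)} = -2 + \frac{64 - 82}{2} = -2 + \frac{1}{2} \left(-18\right) = -2 - 9 = -11$)
$\left(-23998 + 46437\right) \left(-5592 + T{\left(l{\left(3,13 \right)} \right)}\right) = \left(-23998 + 46437\right) \left(-5592 - 11\right) = 22439 \left(-5603\right) = -125725717$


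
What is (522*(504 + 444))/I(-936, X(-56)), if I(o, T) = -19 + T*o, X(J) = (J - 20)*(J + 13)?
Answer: -494856/3058867 ≈ -0.16178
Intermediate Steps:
X(J) = (-20 + J)*(13 + J)
(522*(504 + 444))/I(-936, X(-56)) = (522*(504 + 444))/(-19 + (-260 + (-56)² - 7*(-56))*(-936)) = (522*948)/(-19 + (-260 + 3136 + 392)*(-936)) = 494856/(-19 + 3268*(-936)) = 494856/(-19 - 3058848) = 494856/(-3058867) = 494856*(-1/3058867) = -494856/3058867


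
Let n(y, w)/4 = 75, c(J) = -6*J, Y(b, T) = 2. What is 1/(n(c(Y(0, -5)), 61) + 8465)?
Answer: 1/8765 ≈ 0.00011409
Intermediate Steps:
n(y, w) = 300 (n(y, w) = 4*75 = 300)
1/(n(c(Y(0, -5)), 61) + 8465) = 1/(300 + 8465) = 1/8765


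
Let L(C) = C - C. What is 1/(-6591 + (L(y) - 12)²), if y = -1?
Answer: -1/6447 ≈ -0.00015511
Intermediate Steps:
L(C) = 0
1/(-6591 + (L(y) - 12)²) = 1/(-6591 + (0 - 12)²) = 1/(-6591 + (-12)²) = 1/(-6591 + 144) = 1/(-6447) = -1/6447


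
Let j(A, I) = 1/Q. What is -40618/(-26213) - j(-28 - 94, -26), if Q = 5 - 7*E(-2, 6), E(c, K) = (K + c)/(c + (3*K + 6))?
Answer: 1376995/1074733 ≈ 1.2812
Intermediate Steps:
E(c, K) = (K + c)/(6 + c + 3*K) (E(c, K) = (K + c)/(c + (6 + 3*K)) = (K + c)/(6 + c + 3*K))
Q = 41/11 (Q = 5 - 7*(6 - 2)/(6 - 2 + 3*6) = 5 - 7*4/(6 - 2 + 18) = 5 - 7*4/22 = 5 - 7*2/11 = 5 - 14/11 = 41/11 ≈ 3.7273)
j(A, I) = 11/41 (j(A, I) = 1/(41/11) = 11/41)
-40618/(-26213) - j(-28 - 94, -26) = -40618/(-26213) - 1*11/41 = -40618*(-1/26213) - 11/41 = 40618/26213 - 11/41 = 1376995/1074733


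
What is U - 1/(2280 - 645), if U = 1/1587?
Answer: 16/864915 ≈ 1.8499e-5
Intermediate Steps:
U = 1/1587 ≈ 0.00063012
U - 1/(2280 - 645) = 1/1587 - 1/(2280 - 645) = 1/1587 - 1/1635 = 16/864915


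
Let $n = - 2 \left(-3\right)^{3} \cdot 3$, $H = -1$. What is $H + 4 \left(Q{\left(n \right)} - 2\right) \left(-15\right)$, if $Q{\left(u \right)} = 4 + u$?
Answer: $-9841$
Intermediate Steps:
$n = 162$ ($n = \left(-2\right) \left(-27\right) 3 = 54 \cdot 3 = 162$)
$H + 4 \left(Q{\left(n \right)} - 2\right) \left(-15\right) = -1 + 4 \left(\left(4 + 162\right) - 2\right) \left(-15\right) = -1 + 4 \left(166 - 2\right) \left(-15\right) = -1 + 4 \cdot 164 \left(-15\right) = -1 + 656 \left(-15\right) = -1 - 9840 = -9841$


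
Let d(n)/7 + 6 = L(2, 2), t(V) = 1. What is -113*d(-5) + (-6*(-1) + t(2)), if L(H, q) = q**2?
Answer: 1589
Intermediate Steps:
d(n) = -14 (d(n) = -42 + 7*2**2 = -42 + 7*4 = -42 + 28 = -14)
-113*d(-5) + (-6*(-1) + t(2)) = -113*(-14) + (-6*(-1) + 1) = 1582 + (6 + 1) = 1582 + 7 = 1589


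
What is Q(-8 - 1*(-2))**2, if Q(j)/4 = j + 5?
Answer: 16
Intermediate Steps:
Q(j) = 20 + 4*j (Q(j) = 4*(j + 5) = 4*(5 + j) = 20 + 4*j)
Q(-8 - 1*(-2))**2 = (20 + 4*(-8 - 1*(-2)))**2 = (20 + 4*(-8 + 2))**2 = (20 + 4*(-6))**2 = (20 - 24)**2 = (-4)**2 = 16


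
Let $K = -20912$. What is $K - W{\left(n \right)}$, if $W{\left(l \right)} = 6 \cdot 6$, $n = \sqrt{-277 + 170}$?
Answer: $-20948$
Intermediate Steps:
$n = i \sqrt{107}$ ($n = \sqrt{-107} = i \sqrt{107} \approx 10.344 i$)
$W{\left(l \right)} = 36$
$K - W{\left(n \right)} = -20912 - 36 = -20948$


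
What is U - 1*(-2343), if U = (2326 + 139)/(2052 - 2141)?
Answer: 206062/89 ≈ 2315.3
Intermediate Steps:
U = -2465/89 (U = 2465/(-89) = 2465*(-1/89) = -2465/89 ≈ -27.697)
U - 1*(-2343) = -2465/89 - 1*(-2343) = -2465/89 + 2343 = 206062/89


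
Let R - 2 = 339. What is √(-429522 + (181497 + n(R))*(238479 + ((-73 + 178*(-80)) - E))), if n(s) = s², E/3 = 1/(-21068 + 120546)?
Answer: √165140522964655306833/49739 ≈ 2.5836e+5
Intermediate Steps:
E = 3/99478 (E = 3/(-21068 + 120546) = 3/99478 ≈ 3.0157e-5)
R = 341 (R = 2 + 339 = 341)
√(-429522 + (181497 + n(R))*(238479 + ((-73 + 178*(-80)) - E))) = √(-429522 + (181497 + 341²)*(238479 + ((-73 + 178*(-80)) - 1*3/99478))) = √(-429522 + (181497 + 116281)*(238479 + ((-73 - 14240) - 3/99478))) = √(-429522 + 297778*(238479 + (-14313 - 3/99478))) = √(-429522 + 297778*(238479 - 1423828617/99478)) = √(-429522 + 297778*(22299585345/99478)) = √(-429522 + 3320162962431705/49739) = √(3320141598436947/49739) = √165140522964655306833/49739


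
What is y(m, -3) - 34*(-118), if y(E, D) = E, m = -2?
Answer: 4010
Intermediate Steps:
y(m, -3) - 34*(-118) = -2 - 34*(-118) = -2 + 4012 = 4010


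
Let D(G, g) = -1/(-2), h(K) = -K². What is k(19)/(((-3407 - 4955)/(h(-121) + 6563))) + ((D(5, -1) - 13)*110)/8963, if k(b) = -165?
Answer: -5979005780/37474303 ≈ -159.55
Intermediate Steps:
D(G, g) = ½ (D(G, g) = -1*(-½) = ½)
k(19)/(((-3407 - 4955)/(h(-121) + 6563))) + ((D(5, -1) - 13)*110)/8963 = -165*(-1*(-121)² + 6563)/(-3407 - 4955) + ((½ - 13)*110)/8963 = -165/((-8362/(-1*14641 + 6563))) - 25/2*110*(1/8963) = -165/((-8362/(-14641 + 6563))) - 1375*1/8963 = -165/((-8362/(-8078))) - 1375/8963 = -165/((-8362*(-1/8078))) - 1375/8963 = -165/4181/4039 - 1375/8963 = -165*4039/4181 - 1375/8963 = -666435/4181 - 1375/8963 = -5979005780/37474303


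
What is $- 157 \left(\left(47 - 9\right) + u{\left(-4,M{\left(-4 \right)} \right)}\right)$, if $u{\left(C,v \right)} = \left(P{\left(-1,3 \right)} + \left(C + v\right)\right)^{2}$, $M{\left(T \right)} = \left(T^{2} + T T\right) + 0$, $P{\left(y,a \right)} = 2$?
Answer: $-147266$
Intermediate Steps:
$M{\left(T \right)} = 2 T^{2}$ ($M{\left(T \right)} = \left(T^{2} + T^{2}\right) + 0 = 2 T^{2} + 0 = 2 T^{2}$)
$u{\left(C,v \right)} = \left(2 + C + v\right)^{2}$ ($u{\left(C,v \right)} = \left(2 + \left(C + v\right)\right)^{2} = \left(2 + C + v\right)^{2}$)
$- 157 \left(\left(47 - 9\right) + u{\left(-4,M{\left(-4 \right)} \right)}\right) = - 157 \left(\left(47 - 9\right) + \left(2 - 4 + 2 \left(-4\right)^{2}\right)^{2}\right) = - 157 \left(38 + \left(2 - 4 + 2 \cdot 16\right)^{2}\right) = - 157 \left(38 + \left(2 - 4 + 32\right)^{2}\right) = - 157 \left(38 + 30^{2}\right) = - 157 \left(38 + 900\right) = \left(-157\right) 938 = -147266$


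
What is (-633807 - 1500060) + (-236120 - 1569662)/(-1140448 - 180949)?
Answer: -256334876947/120127 ≈ -2.1339e+6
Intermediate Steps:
(-633807 - 1500060) + (-236120 - 1569662)/(-1140448 - 180949) = -2133867 - 1805782/(-1321397) = -2133867 - 1805782*(-1/1321397) = -2133867 + 164162/120127 = -256334876947/120127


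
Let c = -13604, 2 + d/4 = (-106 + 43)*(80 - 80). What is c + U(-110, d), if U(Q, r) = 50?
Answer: -13554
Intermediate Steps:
d = -8 (d = -8 + 4*((-106 + 43)*(80 - 80)) = -8 + 4*(-63*0) = -8 + 4*0 = -8 + 0 = -8)
c + U(-110, d) = -13604 + 50 = -13554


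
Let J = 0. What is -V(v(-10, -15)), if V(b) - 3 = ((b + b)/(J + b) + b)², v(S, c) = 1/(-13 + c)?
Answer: -5377/784 ≈ -6.8584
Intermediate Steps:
V(b) = 3 + (2 + b)² (V(b) = 3 + ((b + b)/(0 + b) + b)² = 3 + ((2*b)/b + b)² = 3 + (2 + b)²)
-V(v(-10, -15)) = -(3 + (2 + 1/(-13 - 15))²) = -(3 + (2 + 1/(-28))²) = -(3 + (2 - 1/28)²) = -(3 + (55/28)²) = -(3 + 3025/784) = -1*5377/784 = -5377/784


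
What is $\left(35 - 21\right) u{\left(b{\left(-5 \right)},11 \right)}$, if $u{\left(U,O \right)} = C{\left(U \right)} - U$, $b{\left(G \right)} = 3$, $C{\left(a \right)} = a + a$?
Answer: $42$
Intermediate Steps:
$C{\left(a \right)} = 2 a$
$u{\left(U,O \right)} = U$ ($u{\left(U,O \right)} = 2 U - U = U$)
$\left(35 - 21\right) u{\left(b{\left(-5 \right)},11 \right)} = \left(35 - 21\right) 3 = 14 \cdot 3 = 42$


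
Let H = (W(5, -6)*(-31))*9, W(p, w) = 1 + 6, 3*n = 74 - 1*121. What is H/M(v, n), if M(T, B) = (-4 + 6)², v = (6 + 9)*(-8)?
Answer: -1953/4 ≈ -488.25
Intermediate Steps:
n = -47/3 (n = (74 - 1*121)/3 = (74 - 121)/3 = (⅓)*(-47) = -47/3 ≈ -15.667)
W(p, w) = 7
v = -120 (v = 15*(-8) = -120)
M(T, B) = 4 (M(T, B) = 2² = 4)
H = -1953 (H = (7*(-31))*9 = -217*9 = -1953)
H/M(v, n) = -1953/4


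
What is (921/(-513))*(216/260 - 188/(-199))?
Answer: -7050562/2211885 ≈ -3.1876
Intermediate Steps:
(921/(-513))*(216/260 - 188/(-199)) = (921*(-1/513))*(216*(1/260) - 188*(-1/199)) = -307*(54/65 + 188/199)/171 = -307/171*22966/12935 = -7050562/2211885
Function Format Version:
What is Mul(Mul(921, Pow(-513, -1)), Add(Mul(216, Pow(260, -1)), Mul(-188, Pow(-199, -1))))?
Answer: Rational(-7050562, 2211885) ≈ -3.1876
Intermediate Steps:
Mul(Mul(921, Pow(-513, -1)), Add(Mul(216, Pow(260, -1)), Mul(-188, Pow(-199, -1)))) = Mul(Mul(921, Rational(-1, 513)), Add(Mul(216, Rational(1, 260)), Mul(-188, Rational(-1, 199)))) = Mul(Rational(-307, 171), Add(Rational(54, 65), Rational(188, 199))) = Mul(Rational(-307, 171), Rational(22966, 12935)) = Rational(-7050562, 2211885)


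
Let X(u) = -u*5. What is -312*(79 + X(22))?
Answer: 9672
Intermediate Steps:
X(u) = -5*u
-312*(79 + X(22)) = -312*(79 - 5*22) = -312*(79 - 110) = -312*(-31) = 9672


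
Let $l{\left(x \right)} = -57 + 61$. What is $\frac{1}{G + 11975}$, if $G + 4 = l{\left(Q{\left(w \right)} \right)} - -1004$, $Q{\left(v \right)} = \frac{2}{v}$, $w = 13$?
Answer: $\frac{1}{12979} \approx 7.7048 \cdot 10^{-5}$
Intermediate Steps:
$l{\left(x \right)} = 4$
$G = 1004$ ($G = -4 + \left(4 - -1004\right) = -4 + \left(4 + 1004\right) = -4 + 1008 = 1004$)
$\frac{1}{G + 11975} = \frac{1}{1004 + 11975} = \frac{1}{12979}$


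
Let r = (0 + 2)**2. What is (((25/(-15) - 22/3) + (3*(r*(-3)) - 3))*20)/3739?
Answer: -960/3739 ≈ -0.25675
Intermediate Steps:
r = 4 (r = 2**2 = 4)
(((25/(-15) - 22/3) + (3*(r*(-3)) - 3))*20)/3739 = (((25/(-15) - 22/3) + (3*(4*(-3)) - 3))*20)/3739 = (((25*(-1/15) - 22*1/3) + (3*(-12) - 3))*20)*(1/3739) = (((-5/3 - 22/3) + (-36 - 3))*20)*(1/3739) = ((-9 - 39)*20)*(1/3739) = -48*20*(1/3739) = -960*1/3739 = -960/3739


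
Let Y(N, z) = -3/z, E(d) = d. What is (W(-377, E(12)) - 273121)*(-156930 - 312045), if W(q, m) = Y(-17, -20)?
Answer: 512347402515/4 ≈ 1.2809e+11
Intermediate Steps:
W(q, m) = 3/20 (W(q, m) = -3/(-20) = -3*(-1/20) = 3/20)
(W(-377, E(12)) - 273121)*(-156930 - 312045) = (3/20 - 273121)*(-156930 - 312045) = -5462417/20*(-468975) = 512347402515/4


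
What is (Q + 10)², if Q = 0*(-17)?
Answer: 100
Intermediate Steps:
Q = 0
(Q + 10)² = (0 + 10)² = 10² = 100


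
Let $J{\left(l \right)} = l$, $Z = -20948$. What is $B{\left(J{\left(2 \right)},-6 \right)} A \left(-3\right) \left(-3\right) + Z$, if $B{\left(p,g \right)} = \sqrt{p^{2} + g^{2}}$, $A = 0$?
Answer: $-20948$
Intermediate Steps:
$B{\left(p,g \right)} = \sqrt{g^{2} + p^{2}}$
$B{\left(J{\left(2 \right)},-6 \right)} A \left(-3\right) \left(-3\right) + Z = \sqrt{\left(-6\right)^{2} + 2^{2}} \cdot 0 \left(-3\right) \left(-3\right) - 20948 = \sqrt{36 + 4} \cdot 0 \left(-3\right) - 20948 = \sqrt{40} \cdot 0 \left(-3\right) - 20948 = 2 \sqrt{10} \cdot 0 \left(-3\right) - 20948 = 0 \left(-3\right) - 20948 = 0 - 20948 = -20948$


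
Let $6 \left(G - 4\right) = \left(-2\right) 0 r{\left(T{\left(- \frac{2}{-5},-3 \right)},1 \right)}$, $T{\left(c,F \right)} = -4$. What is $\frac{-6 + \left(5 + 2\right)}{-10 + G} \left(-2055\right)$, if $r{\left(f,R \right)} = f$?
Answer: $\frac{685}{2} \approx 342.5$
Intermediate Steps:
$G = 4$ ($G = 4 + \frac{\left(-2\right) 0 \left(-4\right)}{6} = 4 + \frac{0 \left(-4\right)}{6} = 4 + \frac{1}{6} \cdot 0 = 4 + 0 = 4$)
$\frac{-6 + \left(5 + 2\right)}{-10 + G} \left(-2055\right) = \frac{-6 + \left(5 + 2\right)}{-10 + 4} \left(-2055\right) = \frac{-6 + 7}{-6} \left(-2055\right) = 1 \left(- \frac{1}{6}\right) \left(-2055\right) = \left(- \frac{1}{6}\right) \left(-2055\right) = \frac{685}{2}$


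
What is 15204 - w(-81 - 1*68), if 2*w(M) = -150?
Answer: 15279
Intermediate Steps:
w(M) = -75 (w(M) = (1/2)*(-150) = -75)
15204 - w(-81 - 1*68) = 15204 - 1*(-75) = 15204 + 75 = 15279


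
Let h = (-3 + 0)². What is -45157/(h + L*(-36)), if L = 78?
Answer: 45157/2799 ≈ 16.133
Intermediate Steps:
h = 9 (h = (-3)² = 9)
-45157/(h + L*(-36)) = -45157/(9 + 78*(-36)) = -45157/(9 - 2808) = -45157/(-2799) = -45157*(-1/2799) = 45157/2799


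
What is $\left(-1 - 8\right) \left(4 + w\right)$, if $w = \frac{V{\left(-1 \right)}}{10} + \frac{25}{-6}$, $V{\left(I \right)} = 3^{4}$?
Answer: $- \frac{357}{5} \approx -71.4$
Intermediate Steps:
$V{\left(I \right)} = 81$
$w = \frac{59}{15}$ ($w = \frac{81}{10} + \frac{25}{-6} = 81 \cdot \frac{1}{10} + 25 \left(- \frac{1}{6}\right) = \frac{81}{10} - \frac{25}{6} = \frac{59}{15} \approx 3.9333$)
$\left(-1 - 8\right) \left(4 + w\right) = \left(-1 - 8\right) \left(4 + \frac{59}{15}\right) = \left(-9\right) \frac{119}{15} = - \frac{357}{5}$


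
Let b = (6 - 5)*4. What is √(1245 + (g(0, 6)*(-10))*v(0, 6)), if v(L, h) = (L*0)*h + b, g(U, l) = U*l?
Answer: √1245 ≈ 35.285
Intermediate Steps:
b = 4 (b = 1*4 = 4)
v(L, h) = 4 (v(L, h) = (L*0)*h + 4 = 0*h + 4 = 0 + 4 = 4)
√(1245 + (g(0, 6)*(-10))*v(0, 6)) = √(1245 + ((0*6)*(-10))*4) = √(1245 + (0*(-10))*4) = √(1245 + 0*4) = √(1245 + 0) = √1245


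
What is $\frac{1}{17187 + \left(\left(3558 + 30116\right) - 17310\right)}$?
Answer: $\frac{1}{33551} \approx 2.9805 \cdot 10^{-5}$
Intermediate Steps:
$\frac{1}{17187 + \left(\left(3558 + 30116\right) - 17310\right)} = \frac{1}{17187 + \left(33674 - 17310\right)} = \frac{1}{17187 + 16364} = \frac{1}{33551}$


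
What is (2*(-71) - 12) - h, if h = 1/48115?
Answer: -7409711/48115 ≈ -154.00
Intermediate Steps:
h = 1/48115 ≈ 2.0784e-5
(2*(-71) - 12) - h = (2*(-71) - 12) - 1*1/48115 = (-142 - 12) - 1/48115 = -154 - 1/48115 = -7409711/48115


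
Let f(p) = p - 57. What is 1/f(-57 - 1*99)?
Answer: -1/213 ≈ -0.0046948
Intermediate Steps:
f(p) = -57 + p
1/f(-57 - 1*99) = 1/(-57 + (-57 - 1*99)) = 1/(-57 + (-57 - 99)) = 1/(-57 - 156) = 1/(-213) = -1/213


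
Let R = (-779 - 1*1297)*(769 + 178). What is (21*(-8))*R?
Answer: 330283296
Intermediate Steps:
R = -1965972 (R = (-779 - 1297)*947 = -2076*947 = -1965972)
(21*(-8))*R = (21*(-8))*(-1965972) = -168*(-1965972) = 330283296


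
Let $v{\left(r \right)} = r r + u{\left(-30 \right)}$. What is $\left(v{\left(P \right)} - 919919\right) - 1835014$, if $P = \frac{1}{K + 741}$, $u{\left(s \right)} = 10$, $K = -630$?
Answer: $- \frac{33943406282}{12321} \approx -2.7549 \cdot 10^{6}$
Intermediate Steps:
$P = \frac{1}{111}$ ($P = \frac{1}{-630 + 741} = \frac{1}{111} \approx 0.009009$)
$v{\left(r \right)} = 10 + r^{2}$ ($v{\left(r \right)} = r r + 10 = r^{2} + 10 = 10 + r^{2}$)
$\left(v{\left(P \right)} - 919919\right) - 1835014 = \left(\left(10 + \left(\frac{1}{111}\right)^{2}\right) - 919919\right) - 1835014 = \left(\left(10 + \frac{1}{12321}\right) - 919919\right) - 1835014 = \left(\frac{123211}{12321} - 919919\right) - 1835014 = - \frac{11334198788}{12321} - 1835014 = - \frac{33943406282}{12321}$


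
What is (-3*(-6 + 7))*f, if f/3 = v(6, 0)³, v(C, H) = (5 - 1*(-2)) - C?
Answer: -9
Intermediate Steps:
v(C, H) = 7 - C (v(C, H) = (5 + 2) - C = 7 - C)
f = 3 (f = 3*(7 - 1*6)³ = 3*(7 - 6)³ = 3*1³ = 3*1 = 3)
(-3*(-6 + 7))*f = -3*(-6 + 7)*3 = -3*1*3 = -3*3 = -9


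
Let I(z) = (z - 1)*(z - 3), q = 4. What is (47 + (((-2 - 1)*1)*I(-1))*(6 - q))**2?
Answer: 1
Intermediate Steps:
I(z) = (-1 + z)*(-3 + z)
(47 + (((-2 - 1)*1)*I(-1))*(6 - q))**2 = (47 + (((-2 - 1)*1)*(3 + (-1)**2 - 4*(-1)))*(6 - 1*4))**2 = (47 + ((-3*1)*(3 + 1 + 4))*(6 - 4))**2 = (47 - 3*8*2)**2 = (47 - 24*2)**2 = (47 - 48)**2 = (-1)**2 = 1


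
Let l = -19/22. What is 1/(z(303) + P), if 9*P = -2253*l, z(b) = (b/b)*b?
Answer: 66/34267 ≈ 0.0019261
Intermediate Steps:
l = -19/22 (l = -19*1/22 = -19/22 ≈ -0.86364)
z(b) = b (z(b) = 1*b = b)
P = 14269/66 (P = (-2253*(-19/22))/9 = (1/9)*(42807/22) = 14269/66 ≈ 216.20)
1/(z(303) + P) = 1/(303 + 14269/66) = 1/(34267/66) = 66/34267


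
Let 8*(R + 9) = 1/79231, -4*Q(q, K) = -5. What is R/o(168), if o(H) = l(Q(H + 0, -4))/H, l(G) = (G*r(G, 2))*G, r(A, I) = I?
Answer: -958378008/1980775 ≈ -483.84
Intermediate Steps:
Q(q, K) = 5/4 (Q(q, K) = -1/4*(-5) = 5/4)
R = -5704631/633848 (R = -9 + (1/8)/79231 = -9 + (1/8)*(1/79231) = -9 + 1/633848 = -5704631/633848 ≈ -9.0000)
l(G) = 2*G**2 (l(G) = (G*2)*G = (2*G)*G = 2*G**2)
o(H) = 25/(8*H) (o(H) = (2*(5/4)**2)/H = (2*(25/16))/H = 25/(8*H))
R/o(168) = -5704631/(633848*((25/8)/168)) = -5704631/(633848*((25/8)*(1/168))) = -5704631/(633848*25/1344) = -5704631/633848*1344/25 = -958378008/1980775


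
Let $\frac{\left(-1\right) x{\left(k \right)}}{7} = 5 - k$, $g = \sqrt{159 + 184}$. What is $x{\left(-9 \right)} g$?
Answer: $- 686 \sqrt{7} \approx -1815.0$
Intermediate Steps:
$g = 7 \sqrt{7}$ ($g = \sqrt{343} = 7 \sqrt{7} \approx 18.52$)
$x{\left(k \right)} = -35 + 7 k$ ($x{\left(k \right)} = - 7 \left(5 - k\right) = -35 + 7 k$)
$x{\left(-9 \right)} g = \left(-35 + 7 \left(-9\right)\right) 7 \sqrt{7} = \left(-35 - 63\right) 7 \sqrt{7} = - 98 \cdot 7 \sqrt{7} = - 686 \sqrt{7}$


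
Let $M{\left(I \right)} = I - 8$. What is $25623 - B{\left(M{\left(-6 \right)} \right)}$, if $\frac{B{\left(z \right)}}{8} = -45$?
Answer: $25983$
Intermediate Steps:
$M{\left(I \right)} = -8 + I$ ($M{\left(I \right)} = I - 8 = -8 + I$)
$B{\left(z \right)} = -360$ ($B{\left(z \right)} = 8 \left(-45\right) = -360$)
$25623 - B{\left(M{\left(-6 \right)} \right)} = 25623 - -360 = 25623 + 360 = 25983$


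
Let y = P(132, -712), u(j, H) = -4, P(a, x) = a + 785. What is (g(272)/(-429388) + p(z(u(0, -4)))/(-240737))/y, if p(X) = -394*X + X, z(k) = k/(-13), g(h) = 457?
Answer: -755220581/1232268750734476 ≈ -6.1287e-7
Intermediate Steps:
P(a, x) = 785 + a
z(k) = -k/13 (z(k) = k*(-1/13) = -k/13)
y = 917 (y = 785 + 132 = 917)
p(X) = -393*X
(g(272)/(-429388) + p(z(u(0, -4)))/(-240737))/y = (457/(-429388) - (-393)*(-4)/13/(-240737))/917 = (457*(-1/429388) - 393*4/13*(-1/240737))*(1/917) = (-457/429388 - 1572/13*(-1/240737))*(1/917) = (-457/429388 + 1572/3129581)*(1/917) = -755220581/1343804526428*1/917 = -755220581/1232268750734476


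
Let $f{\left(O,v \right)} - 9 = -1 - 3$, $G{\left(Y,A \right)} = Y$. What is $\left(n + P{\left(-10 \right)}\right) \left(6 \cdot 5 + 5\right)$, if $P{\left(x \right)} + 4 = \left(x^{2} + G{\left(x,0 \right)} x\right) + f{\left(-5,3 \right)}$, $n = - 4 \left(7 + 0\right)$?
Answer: $6055$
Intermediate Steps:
$f{\left(O,v \right)} = 5$ ($f{\left(O,v \right)} = 9 - 4 = 5$)
$n = -28$ ($n = \left(-4\right) 7 = -28$)
$P{\left(x \right)} = 1 + 2 x^{2}$ ($P{\left(x \right)} = -4 + \left(\left(x^{2} + x x\right) + 5\right) = -4 + \left(\left(x^{2} + x^{2}\right) + 5\right) = -4 + \left(2 x^{2} + 5\right) = -4 + \left(5 + 2 x^{2}\right) = 1 + 2 x^{2}$)
$\left(n + P{\left(-10 \right)}\right) \left(6 \cdot 5 + 5\right) = \left(-28 + \left(1 + 2 \left(-10\right)^{2}\right)\right) \left(6 \cdot 5 + 5\right) = \left(-28 + \left(1 + 2 \cdot 100\right)\right) \left(30 + 5\right) = \left(-28 + \left(1 + 200\right)\right) 35 = \left(-28 + 201\right) 35 = 173 \cdot 35 = 6055$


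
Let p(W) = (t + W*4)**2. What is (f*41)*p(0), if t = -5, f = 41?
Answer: 42025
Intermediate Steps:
p(W) = (-5 + 4*W)**2 (p(W) = (-5 + W*4)**2 = (-5 + 4*W)**2)
(f*41)*p(0) = (41*41)*(-5 + 4*0)**2 = 1681*(-5 + 0)**2 = 1681*(-5)**2 = 1681*25 = 42025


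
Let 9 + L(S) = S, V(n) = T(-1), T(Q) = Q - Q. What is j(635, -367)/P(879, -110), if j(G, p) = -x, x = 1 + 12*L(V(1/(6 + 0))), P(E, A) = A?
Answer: -107/110 ≈ -0.97273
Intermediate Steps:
T(Q) = 0
V(n) = 0
L(S) = -9 + S
x = -107 (x = 1 + 12*(-9 + 0) = 1 + 12*(-9) = 1 - 108 = -107)
j(G, p) = 107 (j(G, p) = -1*(-107) = 107)
j(635, -367)/P(879, -110) = 107/(-110) = 107*(-1/110) = -107/110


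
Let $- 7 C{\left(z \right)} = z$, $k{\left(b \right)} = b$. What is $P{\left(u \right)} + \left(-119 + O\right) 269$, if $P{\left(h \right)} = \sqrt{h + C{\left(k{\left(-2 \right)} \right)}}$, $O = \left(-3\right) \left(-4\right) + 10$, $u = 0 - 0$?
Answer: $-26093 + \frac{\sqrt{14}}{7} \approx -26092.0$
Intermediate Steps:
$C{\left(z \right)} = - \frac{z}{7}$
$u = 0$ ($u = 0 + 0 = 0$)
$O = 22$ ($O = 12 + 10 = 22$)
$P{\left(h \right)} = \sqrt{\frac{2}{7} + h}$ ($P{\left(h \right)} = \sqrt{h - - \frac{2}{7}} = \sqrt{h + \frac{2}{7}} = \sqrt{\frac{2}{7} + h}$)
$P{\left(u \right)} + \left(-119 + O\right) 269 = \frac{\sqrt{14 + 49 \cdot 0}}{7} + \left(-119 + 22\right) 269 = \frac{\sqrt{14 + 0}}{7} - 26093 = \frac{\sqrt{14}}{7} - 26093 = -26093 + \frac{\sqrt{14}}{7}$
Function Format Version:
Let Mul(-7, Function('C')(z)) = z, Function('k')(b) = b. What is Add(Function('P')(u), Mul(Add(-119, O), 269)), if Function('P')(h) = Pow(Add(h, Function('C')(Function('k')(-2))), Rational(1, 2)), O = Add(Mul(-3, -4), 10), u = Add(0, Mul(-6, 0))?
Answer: Add(-26093, Mul(Rational(1, 7), Pow(14, Rational(1, 2)))) ≈ -26092.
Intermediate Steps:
Function('C')(z) = Mul(Rational(-1, 7), z)
u = 0 (u = Add(0, 0) = 0)
O = 22 (O = Add(12, 10) = 22)
Function('P')(h) = Pow(Add(Rational(2, 7), h), Rational(1, 2)) (Function('P')(h) = Pow(Add(h, Mul(Rational(-1, 7), -2)), Rational(1, 2)) = Pow(Add(h, Rational(2, 7)), Rational(1, 2)) = Pow(Add(Rational(2, 7), h), Rational(1, 2)))
Add(Function('P')(u), Mul(Add(-119, O), 269)) = Add(Mul(Rational(1, 7), Pow(Add(14, Mul(49, 0)), Rational(1, 2))), Mul(Add(-119, 22), 269)) = Add(Mul(Rational(1, 7), Pow(Add(14, 0), Rational(1, 2))), Mul(-97, 269)) = Add(Mul(Rational(1, 7), Pow(14, Rational(1, 2))), -26093) = Add(-26093, Mul(Rational(1, 7), Pow(14, Rational(1, 2))))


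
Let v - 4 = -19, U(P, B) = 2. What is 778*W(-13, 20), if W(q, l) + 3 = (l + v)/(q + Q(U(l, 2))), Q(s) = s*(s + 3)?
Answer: -10892/3 ≈ -3630.7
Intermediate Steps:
v = -15 (v = 4 - 19 = -15)
Q(s) = s*(3 + s)
W(q, l) = -3 + (-15 + l)/(10 + q) (W(q, l) = -3 + (l - 15)/(q + 2*(3 + 2)) = -3 + (-15 + l)/(q + 2*5) = -3 + (-15 + l)/(q + 10) = -3 + (-15 + l)/(10 + q))
778*W(-13, 20) = 778*((-45 + 20 - 3*(-13))/(10 - 13)) = 778*((-45 + 20 + 39)/(-3)) = 778*(-⅓*14) = 778*(-14/3) = -10892/3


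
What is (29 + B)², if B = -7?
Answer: 484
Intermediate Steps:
(29 + B)² = (29 - 7)² = 22² = 484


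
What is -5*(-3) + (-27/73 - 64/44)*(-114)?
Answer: 179055/803 ≈ 222.98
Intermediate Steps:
-5*(-3) + (-27/73 - 64/44)*(-114) = 15 + (-27*1/73 - 64*1/44)*(-114) = 15 + (-27/73 - 16/11)*(-114) = 15 - 1465/803*(-114) = 15 + 167010/803 = 179055/803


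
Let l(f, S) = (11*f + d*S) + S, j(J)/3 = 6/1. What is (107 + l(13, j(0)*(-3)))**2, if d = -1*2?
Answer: 92416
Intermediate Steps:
d = -2
j(J) = 18 (j(J) = 3*(6/1) = 3*(6*1) = 3*6 = 18)
l(f, S) = -S + 11*f (l(f, S) = (11*f - 2*S) + S = (-2*S + 11*f) + S = -S + 11*f)
(107 + l(13, j(0)*(-3)))**2 = (107 + (-18*(-3) + 11*13))**2 = (107 + (-1*(-54) + 143))**2 = (107 + (54 + 143))**2 = (107 + 197)**2 = 304**2 = 92416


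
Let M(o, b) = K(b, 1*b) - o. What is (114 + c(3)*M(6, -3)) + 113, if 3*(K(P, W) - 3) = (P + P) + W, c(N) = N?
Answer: 209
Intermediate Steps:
K(P, W) = 3 + W/3 + 2*P/3 (K(P, W) = 3 + ((P + P) + W)/3 = 3 + (2*P + W)/3 = 3 + (W + 2*P)/3 = 3 + (W/3 + 2*P/3) = 3 + W/3 + 2*P/3)
M(o, b) = 3 + b - o (M(o, b) = (3 + (1*b)/3 + 2*b/3) - o = (3 + b/3 + 2*b/3) - o = (3 + b) - o = 3 + b - o)
(114 + c(3)*M(6, -3)) + 113 = (114 + 3*(3 - 3 - 1*6)) + 113 = (114 + 3*(3 - 3 - 6)) + 113 = (114 + 3*(-6)) + 113 = (114 - 18) + 113 = 96 + 113 = 209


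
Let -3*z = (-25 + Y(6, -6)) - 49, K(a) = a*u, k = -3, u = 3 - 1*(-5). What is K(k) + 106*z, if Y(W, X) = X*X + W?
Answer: 3320/3 ≈ 1106.7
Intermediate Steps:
u = 8 (u = 3 + 5 = 8)
Y(W, X) = W + X² (Y(W, X) = X² + W = W + X²)
K(a) = 8*a (K(a) = a*8 = 8*a)
z = 32/3 (z = -((-25 + (6 + (-6)²)) - 49)/3 = -((-25 + (6 + 36)) - 49)/3 = -((-25 + 42) - 49)/3 = -(17 - 49)/3 = -⅓*(-32) = 32/3 ≈ 10.667)
K(k) + 106*z = 8*(-3) + 106*(32/3) = -24 + 3392/3 = 3320/3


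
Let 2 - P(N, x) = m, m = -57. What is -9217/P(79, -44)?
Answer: -9217/59 ≈ -156.22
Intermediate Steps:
P(N, x) = 59 (P(N, x) = 2 - 1*(-57) = 2 + 57 = 59)
-9217/P(79, -44) = -9217/59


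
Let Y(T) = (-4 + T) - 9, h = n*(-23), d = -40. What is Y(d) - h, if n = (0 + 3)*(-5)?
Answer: -398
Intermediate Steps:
n = -15 (n = 3*(-5) = -15)
h = 345 (h = -15*(-23) = 345)
Y(T) = -13 + T
Y(d) - h = (-13 - 40) - 1*345 = -53 - 345 = -398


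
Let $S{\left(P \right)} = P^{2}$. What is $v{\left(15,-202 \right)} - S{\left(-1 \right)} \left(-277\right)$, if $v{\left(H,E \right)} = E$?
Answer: $75$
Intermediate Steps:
$v{\left(15,-202 \right)} - S{\left(-1 \right)} \left(-277\right) = -202 - \left(-1\right)^{2} \left(-277\right) = -202 - 1 \left(-277\right) = -202 - -277 = -202 + 277 = 75$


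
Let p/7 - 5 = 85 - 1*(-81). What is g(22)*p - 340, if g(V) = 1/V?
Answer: -6283/22 ≈ -285.59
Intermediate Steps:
p = 1197 (p = 35 + 7*(85 - 1*(-81)) = 35 + 7*(85 + 81) = 35 + 7*166 = 35 + 1162 = 1197)
g(22)*p - 340 = 1197/22 - 340 = -6283/22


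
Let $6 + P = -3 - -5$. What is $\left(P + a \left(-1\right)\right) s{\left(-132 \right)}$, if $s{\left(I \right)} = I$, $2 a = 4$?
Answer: $792$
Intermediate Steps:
$a = 2$ ($a = \frac{1}{2} \cdot 4 = 2$)
$P = -4$ ($P = -6 - -2 = -6 + \left(-3 + 5\right) = -6 + 2 = -4$)
$\left(P + a \left(-1\right)\right) s{\left(-132 \right)} = \left(-4 + 2 \left(-1\right)\right) \left(-132\right) = \left(-4 - 2\right) \left(-132\right) = \left(-6\right) \left(-132\right) = 792$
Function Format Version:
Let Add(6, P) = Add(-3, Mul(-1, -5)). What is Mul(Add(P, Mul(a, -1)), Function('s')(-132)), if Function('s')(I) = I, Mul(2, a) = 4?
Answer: 792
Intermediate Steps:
a = 2 (a = Mul(Rational(1, 2), 4) = 2)
P = -4 (P = Add(-6, Add(-3, Mul(-1, -5))) = Add(-6, Add(-3, 5)) = Add(-6, 2) = -4)
Mul(Add(P, Mul(a, -1)), Function('s')(-132)) = Mul(Add(-4, Mul(2, -1)), -132) = Mul(Add(-4, -2), -132) = Mul(-6, -132) = 792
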